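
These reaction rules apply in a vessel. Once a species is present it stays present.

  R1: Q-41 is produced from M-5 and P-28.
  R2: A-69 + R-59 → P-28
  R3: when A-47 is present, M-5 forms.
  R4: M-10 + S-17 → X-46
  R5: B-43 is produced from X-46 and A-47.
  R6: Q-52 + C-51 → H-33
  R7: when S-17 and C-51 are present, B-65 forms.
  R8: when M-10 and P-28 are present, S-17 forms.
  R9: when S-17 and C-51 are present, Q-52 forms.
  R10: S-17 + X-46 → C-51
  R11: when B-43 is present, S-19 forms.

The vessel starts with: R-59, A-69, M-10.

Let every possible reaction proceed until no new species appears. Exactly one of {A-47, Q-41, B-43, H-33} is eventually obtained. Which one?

A-69 and R-59 present → P-28 forms (R2).
M-10 and P-28 present → S-17 forms (R8).
M-10 and S-17 present → X-46 forms (R4).
S-17 and X-46 present → C-51 forms (R10).
S-17 and C-51 present → Q-52 forms (R9).
Q-52 and C-51 present → H-33 forms (R6).
Q-41 would need M-5 and P-28 (R1), but M-5 never forms. B-43 would need X-46 and A-47 (R5), but A-47 never forms. No rule produces A-47, and it is not given.

H-33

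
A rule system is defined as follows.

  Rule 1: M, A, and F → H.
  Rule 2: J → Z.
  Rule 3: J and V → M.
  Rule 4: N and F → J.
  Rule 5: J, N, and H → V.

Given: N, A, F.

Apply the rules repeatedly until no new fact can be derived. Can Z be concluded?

From N and F, Rule 4 gives J.
J holds, so Z follows (Rule 2).

Yes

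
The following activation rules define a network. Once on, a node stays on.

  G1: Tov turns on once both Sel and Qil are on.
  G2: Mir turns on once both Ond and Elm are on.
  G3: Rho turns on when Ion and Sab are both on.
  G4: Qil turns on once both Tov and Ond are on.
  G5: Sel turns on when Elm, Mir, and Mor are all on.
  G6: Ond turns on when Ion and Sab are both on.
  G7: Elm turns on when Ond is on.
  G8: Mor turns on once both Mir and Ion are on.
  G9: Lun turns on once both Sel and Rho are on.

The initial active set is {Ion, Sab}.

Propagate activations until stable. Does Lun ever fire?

Yes

Ion and Sab are on, so Rho turns on (G3).
G6: Ion and Sab on → Ond on.
G7: Ond on → Elm on.
Ond and Elm are on, so Mir turns on (G2).
G8: Mir and Ion on → Mor on.
G5: Elm, Mir, and Mor on → Sel on.
Sel and Rho are on, so Lun turns on (G9).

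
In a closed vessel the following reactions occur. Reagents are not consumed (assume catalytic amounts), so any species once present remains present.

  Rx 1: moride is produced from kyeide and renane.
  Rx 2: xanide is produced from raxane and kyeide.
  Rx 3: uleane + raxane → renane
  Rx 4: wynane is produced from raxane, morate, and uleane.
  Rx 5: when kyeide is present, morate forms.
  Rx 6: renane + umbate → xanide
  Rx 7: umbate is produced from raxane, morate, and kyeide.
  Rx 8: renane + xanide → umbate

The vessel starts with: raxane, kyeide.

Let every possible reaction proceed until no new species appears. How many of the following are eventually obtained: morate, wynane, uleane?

kyeide present → morate forms (Rx 5).
morate: reached.
wynane would need raxane, morate, and uleane (Rx 4), but uleane never forms.
No rule produces uleane, and it is not given.
Reached: morate — 1 of the 3.

1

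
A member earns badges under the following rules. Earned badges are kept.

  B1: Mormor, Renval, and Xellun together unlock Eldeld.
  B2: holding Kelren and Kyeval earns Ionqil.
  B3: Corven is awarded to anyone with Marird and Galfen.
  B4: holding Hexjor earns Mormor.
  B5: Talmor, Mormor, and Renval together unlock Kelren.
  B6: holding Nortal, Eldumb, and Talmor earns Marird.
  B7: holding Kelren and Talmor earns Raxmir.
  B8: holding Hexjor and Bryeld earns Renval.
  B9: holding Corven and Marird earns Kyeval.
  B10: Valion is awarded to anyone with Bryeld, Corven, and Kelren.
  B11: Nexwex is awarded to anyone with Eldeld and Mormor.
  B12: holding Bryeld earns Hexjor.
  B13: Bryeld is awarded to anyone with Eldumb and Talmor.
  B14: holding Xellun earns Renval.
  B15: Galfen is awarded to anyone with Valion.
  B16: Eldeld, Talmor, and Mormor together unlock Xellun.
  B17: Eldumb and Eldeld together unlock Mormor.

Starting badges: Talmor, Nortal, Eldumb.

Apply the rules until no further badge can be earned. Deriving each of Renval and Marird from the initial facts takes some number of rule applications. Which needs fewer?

Marird: With Nortal, Eldumb, and Talmor, Marird is earned (B6). [1 rule application]
Renval: With Eldumb and Talmor, Bryeld is earned (B13). With Bryeld, Hexjor is earned (B12). With Hexjor and Bryeld, Renval is earned (B8). [3 rule applications]
Marird needs fewer.

Marird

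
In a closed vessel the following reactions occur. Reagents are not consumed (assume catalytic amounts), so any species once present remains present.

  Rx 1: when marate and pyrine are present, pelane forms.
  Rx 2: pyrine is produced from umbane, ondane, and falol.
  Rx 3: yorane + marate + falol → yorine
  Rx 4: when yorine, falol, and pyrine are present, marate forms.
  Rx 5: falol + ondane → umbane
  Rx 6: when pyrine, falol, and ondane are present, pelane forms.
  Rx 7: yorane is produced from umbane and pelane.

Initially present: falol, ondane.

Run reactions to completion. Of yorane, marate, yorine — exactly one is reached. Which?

yorane

falol and ondane present → umbane forms (Rx 5).
umbane, ondane, and falol present → pyrine forms (Rx 2).
pyrine, falol, and ondane present → pelane forms (Rx 6).
umbane and pelane present → yorane forms (Rx 7).
yorine would need yorane, marate, and falol (Rx 3), but marate never forms. marate would need yorine, falol, and pyrine (Rx 4), but yorine never forms.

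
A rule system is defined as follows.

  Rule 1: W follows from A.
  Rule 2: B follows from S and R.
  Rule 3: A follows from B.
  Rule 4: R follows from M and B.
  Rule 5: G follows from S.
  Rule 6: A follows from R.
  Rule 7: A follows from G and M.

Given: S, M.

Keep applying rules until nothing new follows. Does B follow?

No

B would need S and R (Rule 2), but R is never established.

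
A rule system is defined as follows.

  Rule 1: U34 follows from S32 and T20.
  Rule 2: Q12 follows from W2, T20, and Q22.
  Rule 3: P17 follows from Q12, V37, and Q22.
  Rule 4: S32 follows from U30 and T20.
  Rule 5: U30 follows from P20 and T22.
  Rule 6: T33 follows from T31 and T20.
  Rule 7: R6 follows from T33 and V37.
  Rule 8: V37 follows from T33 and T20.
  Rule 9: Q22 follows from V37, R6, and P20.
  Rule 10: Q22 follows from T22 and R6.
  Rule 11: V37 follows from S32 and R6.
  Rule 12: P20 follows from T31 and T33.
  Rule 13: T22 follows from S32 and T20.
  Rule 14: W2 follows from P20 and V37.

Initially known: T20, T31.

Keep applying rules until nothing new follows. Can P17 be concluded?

From T31 and T20, Rule 6 gives T33.
From T33 and T20, Rule 8 gives V37.
T31 and T33 hold, so P20 follows (Rule 12).
T33 and V37 hold, so R6 follows (Rule 7).
P20 and V37 hold, so W2 follows (Rule 14).
V37, R6, and P20 hold, so Q22 follows (Rule 9).
W2, T20, and Q22 hold, so Q12 follows (Rule 2).
Q12, V37, and Q22 hold, so P17 follows (Rule 3).

Yes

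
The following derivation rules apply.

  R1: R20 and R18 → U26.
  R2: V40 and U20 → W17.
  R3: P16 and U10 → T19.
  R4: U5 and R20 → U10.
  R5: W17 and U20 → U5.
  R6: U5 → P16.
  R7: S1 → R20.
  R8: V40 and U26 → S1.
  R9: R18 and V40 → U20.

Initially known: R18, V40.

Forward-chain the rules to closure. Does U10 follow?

No

U10 would need U5 and R20 (R4), but R20 is never established.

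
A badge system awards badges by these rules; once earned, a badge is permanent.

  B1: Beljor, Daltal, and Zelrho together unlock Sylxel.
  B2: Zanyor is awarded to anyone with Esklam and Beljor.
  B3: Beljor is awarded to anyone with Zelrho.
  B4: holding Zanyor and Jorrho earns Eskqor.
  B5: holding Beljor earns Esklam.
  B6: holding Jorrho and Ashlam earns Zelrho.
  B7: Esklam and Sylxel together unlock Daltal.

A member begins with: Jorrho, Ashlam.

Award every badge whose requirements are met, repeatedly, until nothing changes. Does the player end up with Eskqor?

Yes

With Jorrho and Ashlam, Zelrho is earned (B6).
With Zelrho, Beljor is earned (B3).
With Beljor, Esklam is earned (B5).
With Esklam and Beljor, Zanyor is earned (B2).
With Zanyor and Jorrho, Eskqor is earned (B4).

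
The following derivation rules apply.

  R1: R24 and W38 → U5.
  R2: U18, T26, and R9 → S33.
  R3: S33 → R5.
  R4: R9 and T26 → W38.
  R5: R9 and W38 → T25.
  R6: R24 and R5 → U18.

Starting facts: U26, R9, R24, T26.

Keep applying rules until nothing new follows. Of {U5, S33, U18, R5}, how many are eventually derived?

1

R9 and T26 hold, so W38 follows (R4).
R24 and W38 hold, so U5 follows (R1).
U5: reached.
S33 would need U18, T26, and R9 (R2), but U18 is never established.
U18 would need R24 and R5 (R6), but R5 is never established.
R5 would need S33 (R3), but S33 is never established.
Reached: U5 — 1 of the 4.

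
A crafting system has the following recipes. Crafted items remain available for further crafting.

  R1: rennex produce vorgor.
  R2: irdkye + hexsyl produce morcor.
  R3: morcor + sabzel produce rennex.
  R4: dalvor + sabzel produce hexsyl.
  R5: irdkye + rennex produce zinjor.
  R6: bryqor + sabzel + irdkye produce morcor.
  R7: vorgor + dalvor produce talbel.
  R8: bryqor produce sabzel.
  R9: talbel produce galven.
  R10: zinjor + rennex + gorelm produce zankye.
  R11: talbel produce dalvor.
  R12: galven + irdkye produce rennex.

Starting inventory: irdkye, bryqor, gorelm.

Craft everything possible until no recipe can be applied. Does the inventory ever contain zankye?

Yes

Using R8, bryqor makes sabzel.
bryqor + sabzel + irdkye → morcor (R6).
morcor + sabzel → rennex (R3).
Using R5, irdkye and rennex make zinjor.
Using R10, zinjor, rennex, and gorelm make zankye.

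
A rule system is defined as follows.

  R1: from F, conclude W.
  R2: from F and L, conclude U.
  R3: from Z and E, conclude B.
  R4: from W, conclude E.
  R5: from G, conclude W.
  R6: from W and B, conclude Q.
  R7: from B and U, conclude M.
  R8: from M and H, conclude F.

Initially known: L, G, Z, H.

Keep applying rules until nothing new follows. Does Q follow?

Yes

From G, R5 gives W.
From W, R4 gives E.
From Z and E, R3 gives B.
From W and B, R6 gives Q.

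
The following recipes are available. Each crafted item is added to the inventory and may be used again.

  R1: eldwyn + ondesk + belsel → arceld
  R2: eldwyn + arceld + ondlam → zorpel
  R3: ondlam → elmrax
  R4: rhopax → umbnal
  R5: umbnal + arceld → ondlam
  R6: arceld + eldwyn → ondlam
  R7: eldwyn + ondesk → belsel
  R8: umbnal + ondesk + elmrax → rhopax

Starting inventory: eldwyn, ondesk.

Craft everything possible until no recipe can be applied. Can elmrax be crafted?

eldwyn + ondesk → belsel (R7).
Using R1, eldwyn, ondesk, and belsel make arceld.
Using R6, arceld and eldwyn make ondlam.
ondlam → elmrax (R3).

Yes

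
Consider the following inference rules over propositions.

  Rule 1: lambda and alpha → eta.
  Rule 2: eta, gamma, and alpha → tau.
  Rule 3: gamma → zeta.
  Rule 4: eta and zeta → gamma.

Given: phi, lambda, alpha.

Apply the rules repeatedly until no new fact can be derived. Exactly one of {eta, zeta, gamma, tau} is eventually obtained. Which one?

eta

lambda and alpha hold, so eta follows (Rule 1).
tau would need eta, gamma, and alpha (Rule 2), but gamma is never established. zeta would need gamma (Rule 3), but gamma is never established. gamma would need eta and zeta (Rule 4), but zeta is never established.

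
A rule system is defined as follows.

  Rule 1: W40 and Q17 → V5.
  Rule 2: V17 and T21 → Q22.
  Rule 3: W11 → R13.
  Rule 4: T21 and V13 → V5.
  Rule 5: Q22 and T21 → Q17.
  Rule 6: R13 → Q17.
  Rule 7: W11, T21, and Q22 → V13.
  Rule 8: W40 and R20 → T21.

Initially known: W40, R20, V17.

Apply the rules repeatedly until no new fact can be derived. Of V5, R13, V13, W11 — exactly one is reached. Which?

W40 and R20 hold, so T21 follows (Rule 8).
V17 and T21 hold, so Q22 follows (Rule 2).
From Q22 and T21, Rule 5 gives Q17.
From W40 and Q17, Rule 1 gives V5.
R13 would need W11 (Rule 3), but W11 is never established. V13 would need W11, T21, and Q22 (Rule 7), but W11 is never established. No rule produces W11, and it is not given.

V5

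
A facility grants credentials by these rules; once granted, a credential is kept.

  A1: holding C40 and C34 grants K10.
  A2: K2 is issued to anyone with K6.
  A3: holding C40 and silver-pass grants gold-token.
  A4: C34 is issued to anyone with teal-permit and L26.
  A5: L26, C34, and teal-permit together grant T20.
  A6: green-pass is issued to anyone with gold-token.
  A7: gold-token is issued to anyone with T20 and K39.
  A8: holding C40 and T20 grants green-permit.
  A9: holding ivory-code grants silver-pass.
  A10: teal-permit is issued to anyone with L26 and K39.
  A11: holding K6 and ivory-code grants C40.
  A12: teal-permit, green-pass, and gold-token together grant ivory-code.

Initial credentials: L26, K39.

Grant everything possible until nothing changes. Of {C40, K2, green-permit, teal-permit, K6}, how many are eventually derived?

Holding L26 and K39 grants teal-permit (A10).
C40 would need K6 and ivory-code (A11), but K6 is never granted.
K2 would need K6 (A2), but K6 is never granted.
green-permit would need C40 and T20 (A8), but C40 is never granted.
teal-permit: reached.
No rule produces K6, and it is not given.
Reached: teal-permit — 1 of the 5.

1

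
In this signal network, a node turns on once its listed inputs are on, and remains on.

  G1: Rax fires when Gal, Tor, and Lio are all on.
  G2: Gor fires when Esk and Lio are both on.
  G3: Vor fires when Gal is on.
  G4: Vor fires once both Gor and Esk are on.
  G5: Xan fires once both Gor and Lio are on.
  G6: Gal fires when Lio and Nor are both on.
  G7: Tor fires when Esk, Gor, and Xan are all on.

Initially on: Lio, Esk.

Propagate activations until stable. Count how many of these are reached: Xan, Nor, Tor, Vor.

3

G2: Esk and Lio on → Gor on.
G5: Gor and Lio on → Xan on.
G4: Gor and Esk on → Vor on.
G7: Esk, Gor, and Xan on → Tor on.
Xan: reached.
No rule produces Nor, and it is not given.
Tor: reached.
Vor: reached.
Reached: Xan, Tor, and Vor — 3 of the 4.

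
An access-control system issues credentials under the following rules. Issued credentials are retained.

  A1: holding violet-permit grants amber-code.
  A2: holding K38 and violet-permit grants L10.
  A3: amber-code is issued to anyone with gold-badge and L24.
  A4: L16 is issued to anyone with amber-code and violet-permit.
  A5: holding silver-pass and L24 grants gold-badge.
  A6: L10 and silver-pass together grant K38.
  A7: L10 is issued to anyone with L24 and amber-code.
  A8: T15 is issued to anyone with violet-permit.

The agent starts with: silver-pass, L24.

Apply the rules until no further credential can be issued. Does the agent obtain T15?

T15 would need violet-permit (A8), but violet-permit is never granted.

No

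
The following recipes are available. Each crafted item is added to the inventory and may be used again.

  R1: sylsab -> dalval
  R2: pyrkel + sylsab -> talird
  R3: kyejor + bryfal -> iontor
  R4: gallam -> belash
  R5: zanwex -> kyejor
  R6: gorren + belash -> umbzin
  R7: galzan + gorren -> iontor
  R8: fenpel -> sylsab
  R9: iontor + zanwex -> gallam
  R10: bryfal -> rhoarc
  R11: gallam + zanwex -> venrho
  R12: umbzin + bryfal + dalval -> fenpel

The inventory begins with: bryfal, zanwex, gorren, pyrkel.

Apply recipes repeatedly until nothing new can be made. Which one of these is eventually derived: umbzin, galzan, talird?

umbzin

Using R5, zanwex makes kyejor.
Using R3, kyejor and bryfal make iontor.
iontor + zanwex -> gallam (R9).
Using R4, gallam makes belash.
Using R6, gorren and belash make umbzin.
talird would need pyrkel and sylsab (R2), but sylsab is never obtained. No rule produces galzan, and it is not given.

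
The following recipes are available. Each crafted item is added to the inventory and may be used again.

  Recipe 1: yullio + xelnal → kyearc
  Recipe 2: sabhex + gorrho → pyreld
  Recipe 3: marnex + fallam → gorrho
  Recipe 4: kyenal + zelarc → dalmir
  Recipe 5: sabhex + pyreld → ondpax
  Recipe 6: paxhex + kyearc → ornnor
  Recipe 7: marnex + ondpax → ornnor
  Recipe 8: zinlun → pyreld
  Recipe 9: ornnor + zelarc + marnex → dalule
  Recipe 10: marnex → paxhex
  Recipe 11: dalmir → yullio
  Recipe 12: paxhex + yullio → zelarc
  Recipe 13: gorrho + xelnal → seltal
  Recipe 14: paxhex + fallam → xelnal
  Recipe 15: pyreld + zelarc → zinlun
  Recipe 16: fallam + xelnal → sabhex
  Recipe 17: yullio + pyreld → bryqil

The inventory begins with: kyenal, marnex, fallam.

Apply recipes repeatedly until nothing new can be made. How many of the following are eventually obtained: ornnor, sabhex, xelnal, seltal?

4

Using Recipe 3, marnex and fallam make gorrho.
marnex → paxhex (Recipe 10).
Using Recipe 14, paxhex and fallam make xelnal.
fallam + xelnal → sabhex (Recipe 16).
gorrho + xelnal → seltal (Recipe 13).
Using Recipe 2, sabhex and gorrho make pyreld.
sabhex + pyreld → ondpax (Recipe 5).
marnex + ondpax → ornnor (Recipe 7).
ornnor: reached.
sabhex: reached.
xelnal: reached.
seltal: reached.
All 4 are reached.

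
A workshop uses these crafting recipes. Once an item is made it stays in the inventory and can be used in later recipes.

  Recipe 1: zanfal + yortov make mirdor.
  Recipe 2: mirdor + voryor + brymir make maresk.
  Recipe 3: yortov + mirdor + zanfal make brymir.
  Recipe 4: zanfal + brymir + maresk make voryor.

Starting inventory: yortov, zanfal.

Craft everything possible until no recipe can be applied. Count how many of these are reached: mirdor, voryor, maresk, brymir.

2

zanfal + yortov → mirdor (Recipe 1).
yortov + mirdor + zanfal → brymir (Recipe 3).
mirdor: reached.
voryor would need zanfal, brymir, and maresk (Recipe 4), but maresk is never obtained.
maresk would need mirdor, voryor, and brymir (Recipe 2), but voryor is never obtained.
brymir: reached.
Reached: mirdor and brymir — 2 of the 4.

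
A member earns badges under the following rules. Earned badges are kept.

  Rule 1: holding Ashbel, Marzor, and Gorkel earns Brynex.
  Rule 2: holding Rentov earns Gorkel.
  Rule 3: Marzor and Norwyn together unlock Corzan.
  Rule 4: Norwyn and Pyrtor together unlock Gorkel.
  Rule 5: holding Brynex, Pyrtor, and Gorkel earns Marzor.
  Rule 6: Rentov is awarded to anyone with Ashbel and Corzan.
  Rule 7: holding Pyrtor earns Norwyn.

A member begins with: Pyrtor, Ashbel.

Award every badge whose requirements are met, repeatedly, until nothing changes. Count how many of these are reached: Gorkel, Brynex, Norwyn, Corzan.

2

With Pyrtor, Norwyn is earned (Rule 7).
With Norwyn and Pyrtor, Gorkel is earned (Rule 4).
Gorkel: reached.
Brynex would need Ashbel, Marzor, and Gorkel (Rule 1), but Marzor is never earned.
Norwyn: reached.
Corzan would need Marzor and Norwyn (Rule 3), but Marzor is never earned.
Reached: Gorkel and Norwyn — 2 of the 4.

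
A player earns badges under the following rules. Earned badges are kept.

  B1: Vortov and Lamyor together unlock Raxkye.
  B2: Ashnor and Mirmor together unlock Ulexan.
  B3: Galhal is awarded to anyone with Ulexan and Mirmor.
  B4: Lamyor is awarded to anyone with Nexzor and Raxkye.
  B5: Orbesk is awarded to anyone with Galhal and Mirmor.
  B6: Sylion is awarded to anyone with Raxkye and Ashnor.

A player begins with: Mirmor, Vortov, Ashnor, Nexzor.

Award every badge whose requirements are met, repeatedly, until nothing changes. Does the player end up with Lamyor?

No

Lamyor would need Nexzor and Raxkye (B4), but Raxkye is never earned.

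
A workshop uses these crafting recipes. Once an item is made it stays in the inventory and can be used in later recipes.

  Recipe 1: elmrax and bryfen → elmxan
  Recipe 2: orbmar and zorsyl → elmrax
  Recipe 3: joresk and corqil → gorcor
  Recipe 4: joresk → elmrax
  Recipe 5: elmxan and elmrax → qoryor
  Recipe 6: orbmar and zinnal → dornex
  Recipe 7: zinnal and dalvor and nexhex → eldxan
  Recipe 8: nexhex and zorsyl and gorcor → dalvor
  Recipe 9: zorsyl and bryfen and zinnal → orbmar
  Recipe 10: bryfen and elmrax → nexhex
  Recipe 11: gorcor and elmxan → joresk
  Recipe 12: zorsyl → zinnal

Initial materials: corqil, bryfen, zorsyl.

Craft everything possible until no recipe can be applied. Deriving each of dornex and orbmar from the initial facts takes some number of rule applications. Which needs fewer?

orbmar: zorsyl → zinnal (Recipe 12). Using Recipe 9, zorsyl, bryfen, and zinnal make orbmar. [2 rule applications]
dornex: Using Recipe 12, zorsyl makes zinnal. zorsyl and bryfen and zinnal → orbmar (Recipe 9). orbmar and zinnal → dornex (Recipe 6). [3 rule applications]
orbmar needs fewer.

orbmar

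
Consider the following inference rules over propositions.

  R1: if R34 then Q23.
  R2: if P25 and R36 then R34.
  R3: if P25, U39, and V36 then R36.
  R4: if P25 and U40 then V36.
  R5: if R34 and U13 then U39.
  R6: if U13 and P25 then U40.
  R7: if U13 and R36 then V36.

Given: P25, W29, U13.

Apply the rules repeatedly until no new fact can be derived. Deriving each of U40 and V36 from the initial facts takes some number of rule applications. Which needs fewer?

U40: U13 and P25 hold, so U40 follows (R6). [1 rule application]
V36: U13 and P25 hold, so U40 follows (R6). P25 and U40 hold, so V36 follows (R4). [2 rule applications]
U40 needs fewer.

U40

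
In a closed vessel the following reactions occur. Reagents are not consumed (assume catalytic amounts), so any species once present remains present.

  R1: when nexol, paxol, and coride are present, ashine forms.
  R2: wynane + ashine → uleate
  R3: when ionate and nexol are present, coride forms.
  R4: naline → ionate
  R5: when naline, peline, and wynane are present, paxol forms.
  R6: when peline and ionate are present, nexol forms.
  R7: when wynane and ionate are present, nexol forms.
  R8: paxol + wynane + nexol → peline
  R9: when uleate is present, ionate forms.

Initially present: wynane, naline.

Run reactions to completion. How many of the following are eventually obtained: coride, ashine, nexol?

2

naline present → ionate forms (R4).
wynane and ionate present → nexol forms (R7).
ionate and nexol present → coride forms (R3).
coride: reached.
ashine would need nexol, paxol, and coride (R1), but paxol never forms.
nexol: reached.
Reached: coride and nexol — 2 of the 3.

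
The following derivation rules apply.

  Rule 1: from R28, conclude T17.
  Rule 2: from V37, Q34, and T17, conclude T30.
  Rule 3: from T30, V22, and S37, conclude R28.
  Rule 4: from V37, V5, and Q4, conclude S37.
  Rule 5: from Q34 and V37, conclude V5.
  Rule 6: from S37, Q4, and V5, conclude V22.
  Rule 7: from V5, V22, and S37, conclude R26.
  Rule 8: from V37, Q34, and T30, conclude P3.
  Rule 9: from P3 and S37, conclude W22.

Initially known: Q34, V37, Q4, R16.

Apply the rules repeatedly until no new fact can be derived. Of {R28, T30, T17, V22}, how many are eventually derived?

1

From Q34 and V37, Rule 5 gives V5.
From V37, V5, and Q4, Rule 4 gives S37.
S37, Q4, and V5 hold, so V22 follows (Rule 6).
R28 would need T30, V22, and S37 (Rule 3), but T30 is never established.
T30 would need V37, Q34, and T17 (Rule 2), but T17 is never established.
T17 would need R28 (Rule 1), but R28 is never established.
V22: reached.
Reached: V22 — 1 of the 4.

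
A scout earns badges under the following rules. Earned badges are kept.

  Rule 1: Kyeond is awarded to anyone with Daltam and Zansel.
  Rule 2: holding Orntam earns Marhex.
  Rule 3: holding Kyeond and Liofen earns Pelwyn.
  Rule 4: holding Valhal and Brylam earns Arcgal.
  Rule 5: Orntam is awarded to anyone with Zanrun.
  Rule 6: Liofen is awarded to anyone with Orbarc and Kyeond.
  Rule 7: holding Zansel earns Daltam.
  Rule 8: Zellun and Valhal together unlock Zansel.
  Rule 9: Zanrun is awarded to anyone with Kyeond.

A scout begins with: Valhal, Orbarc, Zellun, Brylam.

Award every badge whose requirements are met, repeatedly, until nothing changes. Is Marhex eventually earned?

With Zellun and Valhal, Zansel is earned (Rule 8).
With Zansel, Daltam is earned (Rule 7).
With Daltam and Zansel, Kyeond is earned (Rule 1).
With Kyeond, Zanrun is earned (Rule 9).
With Zanrun, Orntam is earned (Rule 5).
With Orntam, Marhex is earned (Rule 2).

Yes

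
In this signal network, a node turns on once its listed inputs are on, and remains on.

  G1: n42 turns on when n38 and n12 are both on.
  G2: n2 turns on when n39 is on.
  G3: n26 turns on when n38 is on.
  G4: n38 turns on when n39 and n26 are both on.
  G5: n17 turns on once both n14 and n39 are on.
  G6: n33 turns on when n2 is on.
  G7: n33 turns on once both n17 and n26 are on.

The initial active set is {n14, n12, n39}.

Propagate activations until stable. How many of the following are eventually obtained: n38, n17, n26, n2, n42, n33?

3

n14 and n39 are on, so n17 turns on (G5).
n39 is on, so n2 turns on (G2).
n2 is on, so n33 turns on (G6).
n38 would need n39 and n26 (G4), but n26 never turns on.
n17: reached.
n26 would need n38 (G3), but n38 never turns on.
n2: reached.
n42 would need n38 and n12 (G1), but n38 never turns on.
n33: reached.
Reached: n17, n2, and n33 — 3 of the 6.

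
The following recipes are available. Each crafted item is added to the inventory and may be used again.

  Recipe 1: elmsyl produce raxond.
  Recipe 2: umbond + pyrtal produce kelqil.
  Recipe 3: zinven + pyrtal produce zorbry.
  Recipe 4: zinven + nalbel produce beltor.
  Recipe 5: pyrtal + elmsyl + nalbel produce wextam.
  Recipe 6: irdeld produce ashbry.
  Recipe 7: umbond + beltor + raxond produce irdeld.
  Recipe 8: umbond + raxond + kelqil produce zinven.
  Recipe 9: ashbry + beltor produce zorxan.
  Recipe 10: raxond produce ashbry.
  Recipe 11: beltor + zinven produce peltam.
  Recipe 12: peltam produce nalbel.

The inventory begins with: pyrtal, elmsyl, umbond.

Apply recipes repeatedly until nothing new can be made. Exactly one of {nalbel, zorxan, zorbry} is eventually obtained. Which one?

zorbry

elmsyl → raxond (Recipe 1).
umbond + pyrtal → kelqil (Recipe 2).
Using Recipe 8, umbond, raxond, and kelqil make zinven.
zinven + pyrtal → zorbry (Recipe 3).
nalbel would need peltam (Recipe 12), but peltam is never obtained. zorxan would need ashbry and beltor (Recipe 9), but beltor is never obtained.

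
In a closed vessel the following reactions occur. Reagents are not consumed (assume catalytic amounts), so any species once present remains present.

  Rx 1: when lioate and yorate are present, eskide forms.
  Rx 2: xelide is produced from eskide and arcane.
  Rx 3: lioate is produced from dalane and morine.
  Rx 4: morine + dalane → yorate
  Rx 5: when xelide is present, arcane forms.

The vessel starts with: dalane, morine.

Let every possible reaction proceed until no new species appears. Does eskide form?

Yes

dalane and morine present → lioate forms (Rx 3).
morine and dalane present → yorate forms (Rx 4).
lioate and yorate present → eskide forms (Rx 1).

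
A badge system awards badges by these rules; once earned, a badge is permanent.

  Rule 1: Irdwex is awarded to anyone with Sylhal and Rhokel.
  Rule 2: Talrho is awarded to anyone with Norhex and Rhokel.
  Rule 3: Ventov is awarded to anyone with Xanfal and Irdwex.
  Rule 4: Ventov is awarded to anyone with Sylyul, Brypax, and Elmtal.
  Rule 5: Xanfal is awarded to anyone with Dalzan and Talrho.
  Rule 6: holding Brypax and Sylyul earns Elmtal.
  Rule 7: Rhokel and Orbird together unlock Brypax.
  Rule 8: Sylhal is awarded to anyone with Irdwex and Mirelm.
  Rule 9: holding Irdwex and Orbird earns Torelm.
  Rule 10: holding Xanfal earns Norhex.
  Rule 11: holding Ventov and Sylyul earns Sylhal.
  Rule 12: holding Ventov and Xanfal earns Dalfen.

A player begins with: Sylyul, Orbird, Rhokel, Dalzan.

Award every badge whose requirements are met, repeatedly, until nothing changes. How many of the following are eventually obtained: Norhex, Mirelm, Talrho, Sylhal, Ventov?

2

With Rhokel and Orbird, Brypax is earned (Rule 7).
With Brypax and Sylyul, Elmtal is earned (Rule 6).
With Sylyul, Brypax, and Elmtal, Ventov is earned (Rule 4).
With Ventov and Sylyul, Sylhal is earned (Rule 11).
Norhex would need Xanfal (Rule 10), but Xanfal is never earned.
No rule produces Mirelm, and it is not given.
Talrho would need Norhex and Rhokel (Rule 2), but Norhex is never earned.
Sylhal: reached.
Ventov: reached.
Reached: Sylhal and Ventov — 2 of the 5.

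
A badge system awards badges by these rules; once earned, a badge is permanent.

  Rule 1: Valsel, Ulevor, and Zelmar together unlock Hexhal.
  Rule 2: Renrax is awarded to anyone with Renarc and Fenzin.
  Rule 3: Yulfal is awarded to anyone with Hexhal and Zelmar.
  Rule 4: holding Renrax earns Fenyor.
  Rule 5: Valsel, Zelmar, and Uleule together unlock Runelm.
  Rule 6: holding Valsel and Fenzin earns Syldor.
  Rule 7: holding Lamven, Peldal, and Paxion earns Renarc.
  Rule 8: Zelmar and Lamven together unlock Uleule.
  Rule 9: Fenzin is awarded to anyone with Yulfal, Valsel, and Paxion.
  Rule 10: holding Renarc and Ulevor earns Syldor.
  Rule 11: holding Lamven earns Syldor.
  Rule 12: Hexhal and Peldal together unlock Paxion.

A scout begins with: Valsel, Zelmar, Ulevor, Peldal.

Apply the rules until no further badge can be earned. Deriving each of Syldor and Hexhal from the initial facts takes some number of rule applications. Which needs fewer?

Hexhal

Hexhal: With Valsel, Ulevor, and Zelmar, Hexhal is earned (Rule 1). [1 rule application]
Syldor: With Valsel, Ulevor, and Zelmar, Hexhal is earned (Rule 1). With Hexhal and Zelmar, Yulfal is earned (Rule 3). With Hexhal and Peldal, Paxion is earned (Rule 12). With Yulfal, Valsel, and Paxion, Fenzin is earned (Rule 9). With Valsel and Fenzin, Syldor is earned (Rule 6). [5 rule applications]
Hexhal needs fewer.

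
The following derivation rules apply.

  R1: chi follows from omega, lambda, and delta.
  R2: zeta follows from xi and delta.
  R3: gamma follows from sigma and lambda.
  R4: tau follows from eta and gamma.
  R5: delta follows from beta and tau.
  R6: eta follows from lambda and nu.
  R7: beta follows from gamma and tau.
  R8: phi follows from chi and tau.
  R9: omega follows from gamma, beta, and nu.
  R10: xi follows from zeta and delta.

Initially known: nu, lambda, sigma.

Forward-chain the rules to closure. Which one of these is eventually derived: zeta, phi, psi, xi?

From sigma and lambda, R3 gives gamma.
From lambda and nu, R6 gives eta.
eta and gamma hold, so tau follows (R4).
gamma and tau hold, so beta follows (R7).
gamma, beta, and nu hold, so omega follows (R9).
From beta and tau, R5 gives delta.
From omega, lambda, and delta, R1 gives chi.
chi and tau hold, so phi follows (R8).
xi would need zeta and delta (R10), but zeta is never established. No rule produces psi, and it is not given. zeta would need xi and delta (R2), but xi is never established.

phi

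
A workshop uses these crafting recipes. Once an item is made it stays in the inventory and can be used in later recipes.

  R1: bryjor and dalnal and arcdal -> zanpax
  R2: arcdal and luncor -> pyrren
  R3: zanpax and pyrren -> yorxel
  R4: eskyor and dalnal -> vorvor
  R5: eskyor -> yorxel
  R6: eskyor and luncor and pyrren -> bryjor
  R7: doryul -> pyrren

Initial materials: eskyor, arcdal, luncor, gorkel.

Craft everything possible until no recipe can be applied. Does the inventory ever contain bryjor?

Yes

Using R2, arcdal and luncor make pyrren.
Using R6, eskyor, luncor, and pyrren make bryjor.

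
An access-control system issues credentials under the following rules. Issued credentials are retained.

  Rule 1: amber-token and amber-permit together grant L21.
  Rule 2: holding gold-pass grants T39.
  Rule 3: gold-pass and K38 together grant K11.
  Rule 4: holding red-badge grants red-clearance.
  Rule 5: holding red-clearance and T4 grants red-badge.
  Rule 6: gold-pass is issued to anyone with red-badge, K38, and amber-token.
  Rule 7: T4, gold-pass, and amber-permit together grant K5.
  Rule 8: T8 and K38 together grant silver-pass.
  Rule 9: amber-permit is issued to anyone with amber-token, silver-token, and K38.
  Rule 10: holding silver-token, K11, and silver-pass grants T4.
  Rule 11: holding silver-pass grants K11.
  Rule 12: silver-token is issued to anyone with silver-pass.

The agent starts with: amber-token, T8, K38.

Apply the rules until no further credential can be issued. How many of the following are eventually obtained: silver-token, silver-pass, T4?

Holding T8 and K38 grants silver-pass (Rule 8).
Holding silver-pass grants K11 (Rule 11).
Holding silver-pass grants silver-token (Rule 12).
Holding silver-token, K11, and silver-pass grants T4 (Rule 10).
silver-token: reached.
silver-pass: reached.
T4: reached.
All 3 are reached.

3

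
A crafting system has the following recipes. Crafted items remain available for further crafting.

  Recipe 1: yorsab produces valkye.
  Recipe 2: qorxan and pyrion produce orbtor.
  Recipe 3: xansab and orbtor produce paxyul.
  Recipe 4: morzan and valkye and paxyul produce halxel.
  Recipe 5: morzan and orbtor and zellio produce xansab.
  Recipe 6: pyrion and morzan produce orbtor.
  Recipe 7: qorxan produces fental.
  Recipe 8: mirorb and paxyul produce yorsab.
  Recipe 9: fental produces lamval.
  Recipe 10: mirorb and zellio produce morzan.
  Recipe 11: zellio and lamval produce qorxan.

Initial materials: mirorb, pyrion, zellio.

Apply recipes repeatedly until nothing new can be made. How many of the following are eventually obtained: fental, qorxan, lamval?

0

fental would need qorxan (Recipe 7), but qorxan is never obtained.
qorxan would need zellio and lamval (Recipe 11), but lamval is never obtained.
lamval would need fental (Recipe 9), but fental is never obtained.
None of the 3 are reached.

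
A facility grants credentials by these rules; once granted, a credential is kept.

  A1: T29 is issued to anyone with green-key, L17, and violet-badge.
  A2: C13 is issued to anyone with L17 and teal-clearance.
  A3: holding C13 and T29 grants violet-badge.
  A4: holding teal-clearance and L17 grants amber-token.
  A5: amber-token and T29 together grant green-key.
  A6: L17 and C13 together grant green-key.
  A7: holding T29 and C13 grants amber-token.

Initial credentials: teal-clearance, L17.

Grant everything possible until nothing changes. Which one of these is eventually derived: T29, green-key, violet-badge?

Holding L17 and teal-clearance grants C13 (A2).
Holding L17 and C13 grants green-key (A6).
T29 would need green-key, L17, and violet-badge (A1), but violet-badge is never granted. violet-badge would need C13 and T29 (A3), but T29 is never granted.

green-key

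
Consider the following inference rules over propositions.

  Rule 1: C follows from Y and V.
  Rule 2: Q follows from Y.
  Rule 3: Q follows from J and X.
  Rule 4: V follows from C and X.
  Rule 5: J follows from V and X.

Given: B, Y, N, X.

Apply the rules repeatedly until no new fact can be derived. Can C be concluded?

C would need Y and V (Rule 1), but V is never established.

No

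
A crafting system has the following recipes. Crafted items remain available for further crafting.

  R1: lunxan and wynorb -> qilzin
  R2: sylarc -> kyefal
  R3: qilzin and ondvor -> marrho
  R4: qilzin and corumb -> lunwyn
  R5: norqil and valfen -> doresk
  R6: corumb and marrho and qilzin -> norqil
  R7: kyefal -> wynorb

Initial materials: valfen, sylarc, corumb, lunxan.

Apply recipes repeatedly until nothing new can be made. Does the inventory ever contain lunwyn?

Yes

Using R2, sylarc makes kyefal.
Using R7, kyefal makes wynorb.
Using R1, lunxan and wynorb make qilzin.
Using R4, qilzin and corumb make lunwyn.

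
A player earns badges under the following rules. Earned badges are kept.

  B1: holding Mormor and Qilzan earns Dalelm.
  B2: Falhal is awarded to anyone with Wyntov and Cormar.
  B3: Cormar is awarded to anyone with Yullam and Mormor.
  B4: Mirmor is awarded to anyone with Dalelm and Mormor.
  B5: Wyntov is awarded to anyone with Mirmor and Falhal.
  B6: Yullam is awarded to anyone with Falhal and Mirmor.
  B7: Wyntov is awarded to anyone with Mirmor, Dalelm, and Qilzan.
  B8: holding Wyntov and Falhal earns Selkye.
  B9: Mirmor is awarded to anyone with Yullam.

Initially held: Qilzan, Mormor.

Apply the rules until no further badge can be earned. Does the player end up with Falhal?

No

Falhal would need Wyntov and Cormar (B2), but Cormar is never earned.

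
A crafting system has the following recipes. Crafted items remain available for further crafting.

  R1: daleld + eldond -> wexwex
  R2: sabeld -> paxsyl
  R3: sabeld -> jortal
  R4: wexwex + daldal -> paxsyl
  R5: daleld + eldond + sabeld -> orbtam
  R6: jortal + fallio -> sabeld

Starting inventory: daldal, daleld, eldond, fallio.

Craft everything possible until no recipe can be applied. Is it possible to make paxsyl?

Yes

Using R1, daleld and eldond make wexwex.
wexwex + daldal -> paxsyl (R4).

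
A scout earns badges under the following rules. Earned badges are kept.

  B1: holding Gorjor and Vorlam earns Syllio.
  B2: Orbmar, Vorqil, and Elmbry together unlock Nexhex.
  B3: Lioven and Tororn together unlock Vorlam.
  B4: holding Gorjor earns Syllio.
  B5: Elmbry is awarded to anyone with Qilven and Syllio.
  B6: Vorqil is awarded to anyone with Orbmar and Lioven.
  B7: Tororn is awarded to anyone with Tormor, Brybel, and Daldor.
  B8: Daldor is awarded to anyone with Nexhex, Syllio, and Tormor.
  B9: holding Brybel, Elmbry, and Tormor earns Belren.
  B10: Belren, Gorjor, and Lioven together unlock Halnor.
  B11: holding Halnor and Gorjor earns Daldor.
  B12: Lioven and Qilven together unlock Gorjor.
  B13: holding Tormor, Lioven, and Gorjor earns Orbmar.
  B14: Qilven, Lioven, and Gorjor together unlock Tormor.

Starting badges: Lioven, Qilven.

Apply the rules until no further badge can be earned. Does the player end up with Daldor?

With Lioven and Qilven, Gorjor is earned (B12).
With Qilven, Lioven, and Gorjor, Tormor is earned (B14).
With Gorjor, Syllio is earned (B4).
With Tormor, Lioven, and Gorjor, Orbmar is earned (B13).
With Qilven and Syllio, Elmbry is earned (B5).
With Orbmar and Lioven, Vorqil is earned (B6).
With Orbmar, Vorqil, and Elmbry, Nexhex is earned (B2).
With Nexhex, Syllio, and Tormor, Daldor is earned (B8).

Yes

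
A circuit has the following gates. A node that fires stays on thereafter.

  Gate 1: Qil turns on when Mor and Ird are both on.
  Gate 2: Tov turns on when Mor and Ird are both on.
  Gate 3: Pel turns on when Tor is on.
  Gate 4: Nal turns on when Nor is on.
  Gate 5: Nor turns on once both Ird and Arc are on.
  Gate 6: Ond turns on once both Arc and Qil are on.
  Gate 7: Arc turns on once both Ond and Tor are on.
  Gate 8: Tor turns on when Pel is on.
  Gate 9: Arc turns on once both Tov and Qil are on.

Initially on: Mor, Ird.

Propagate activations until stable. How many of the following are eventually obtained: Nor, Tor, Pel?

1

Mor and Ird are on, so Qil turns on (Gate 1).
Gate 2: Mor and Ird on → Tov on.
Gate 9: Tov and Qil on → Arc on.
Ird and Arc are on, so Nor turns on (Gate 5).
Nor: reached.
Tor would need Pel (Gate 8), but Pel never turns on.
Pel would need Tor (Gate 3), but Tor never turns on.
Reached: Nor — 1 of the 3.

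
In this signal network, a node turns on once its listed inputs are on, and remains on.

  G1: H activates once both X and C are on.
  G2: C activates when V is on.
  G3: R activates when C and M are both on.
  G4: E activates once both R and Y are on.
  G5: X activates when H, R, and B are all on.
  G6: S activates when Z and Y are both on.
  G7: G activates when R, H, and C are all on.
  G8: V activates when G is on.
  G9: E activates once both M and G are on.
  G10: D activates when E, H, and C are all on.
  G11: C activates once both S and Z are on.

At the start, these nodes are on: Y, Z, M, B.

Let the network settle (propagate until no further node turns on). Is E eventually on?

Yes

G6: Z and Y on → S on.
S and Z are on, so C activates (G11).
C and M are on, so R activates (G3).
G4: R and Y on → E on.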